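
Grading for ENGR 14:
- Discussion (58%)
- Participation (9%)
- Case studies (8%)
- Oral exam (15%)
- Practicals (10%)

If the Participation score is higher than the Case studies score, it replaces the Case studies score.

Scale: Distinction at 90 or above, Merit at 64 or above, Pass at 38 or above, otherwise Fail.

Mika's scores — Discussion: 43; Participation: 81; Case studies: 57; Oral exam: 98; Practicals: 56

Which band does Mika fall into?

Participation (81) > Case studies (57), so Case studies counts as 81.
Weighted total:
  Discussion 43 × 0.58 = 24.94
  Participation 81 × 0.09 = 7.29
  Case studies 81 × 0.08 = 6.48
  Oral exam 98 × 0.15 = 14.7
  Practicals 56 × 0.1 = 5.6
Sum = 59.01
59.01 is ≥ 38 and < 64 → Pass

Pass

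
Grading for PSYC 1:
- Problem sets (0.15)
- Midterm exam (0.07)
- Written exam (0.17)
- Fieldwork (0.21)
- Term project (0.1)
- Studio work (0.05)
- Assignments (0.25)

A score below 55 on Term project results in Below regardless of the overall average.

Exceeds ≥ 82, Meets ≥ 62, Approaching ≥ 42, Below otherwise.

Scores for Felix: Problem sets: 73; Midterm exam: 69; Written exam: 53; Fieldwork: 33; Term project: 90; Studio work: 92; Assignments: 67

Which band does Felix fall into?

Term project score 90 ≥ 55: minimum met.
Weighted total:
  Problem sets 73 × 0.15 = 10.95
  Midterm exam 69 × 0.07 = 4.83
  Written exam 53 × 0.17 = 9.01
  Fieldwork 33 × 0.21 = 6.93
  Term project 90 × 0.1 = 9
  Studio work 92 × 0.05 = 4.6
  Assignments 67 × 0.25 = 16.75
Sum = 62.07
62.07 is ≥ 62 and < 82 → Meets

Meets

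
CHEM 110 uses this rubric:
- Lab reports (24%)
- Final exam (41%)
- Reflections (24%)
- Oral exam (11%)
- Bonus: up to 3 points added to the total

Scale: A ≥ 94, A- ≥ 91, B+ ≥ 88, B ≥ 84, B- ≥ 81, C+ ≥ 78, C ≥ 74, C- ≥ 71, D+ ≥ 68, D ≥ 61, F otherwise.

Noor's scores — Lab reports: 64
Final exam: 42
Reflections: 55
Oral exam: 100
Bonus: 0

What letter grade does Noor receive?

Weighted total:
  Lab reports 64 × 0.24 = 15.36
  Final exam 42 × 0.41 = 17.22
  Reflections 55 × 0.24 = 13.2
  Oral exam 100 × 0.11 = 11
Sum = 56.78
Bonus: 56.78 + 0 = 56.78
56.78 < 61 → F

F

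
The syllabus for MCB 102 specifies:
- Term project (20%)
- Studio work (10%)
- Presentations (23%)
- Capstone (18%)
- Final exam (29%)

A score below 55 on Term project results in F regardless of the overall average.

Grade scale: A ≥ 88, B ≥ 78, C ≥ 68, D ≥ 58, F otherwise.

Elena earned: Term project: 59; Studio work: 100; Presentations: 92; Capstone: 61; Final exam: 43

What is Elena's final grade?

Term project score 59 ≥ 55: minimum met.
Weighted total:
  Term project 59 × 0.2 = 11.8
  Studio work 100 × 0.1 = 10
  Presentations 92 × 0.23 = 21.16
  Capstone 61 × 0.18 = 10.98
  Final exam 43 × 0.29 = 12.47
Sum = 66.41
66.41 is ≥ 58 and < 68 → D

D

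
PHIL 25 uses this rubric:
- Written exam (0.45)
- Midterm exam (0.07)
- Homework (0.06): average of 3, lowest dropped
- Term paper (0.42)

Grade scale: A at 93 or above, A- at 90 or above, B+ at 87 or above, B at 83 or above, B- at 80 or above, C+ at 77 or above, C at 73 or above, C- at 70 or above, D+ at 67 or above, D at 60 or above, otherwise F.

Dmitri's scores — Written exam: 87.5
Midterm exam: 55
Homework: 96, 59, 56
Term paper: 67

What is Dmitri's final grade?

Homework: drop 56 → average of remaining 2 = 155/2 = 77.5
Weighted total:
  Written exam 87.5 × 0.45 = 39.375
  Midterm exam 55 × 0.07 = 3.85
  Homework 77.5 × 0.06 = 4.65
  Term paper 67 × 0.42 = 28.14
Sum = 76.015
76.015 is ≥ 73 and < 77 → C

C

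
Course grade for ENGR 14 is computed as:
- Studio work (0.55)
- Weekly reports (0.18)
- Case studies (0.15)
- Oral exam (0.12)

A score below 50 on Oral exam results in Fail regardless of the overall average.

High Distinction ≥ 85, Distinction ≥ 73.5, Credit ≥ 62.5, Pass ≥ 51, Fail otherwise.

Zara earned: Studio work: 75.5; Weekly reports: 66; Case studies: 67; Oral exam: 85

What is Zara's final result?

Oral exam score 85 ≥ 50: minimum met.
Weighted total:
  Studio work 75.5 × 0.55 = 41.525
  Weekly reports 66 × 0.18 = 11.88
  Case studies 67 × 0.15 = 10.05
  Oral exam 85 × 0.12 = 10.2
Sum = 73.655
73.655 is ≥ 73.5 and < 85 → Distinction

Distinction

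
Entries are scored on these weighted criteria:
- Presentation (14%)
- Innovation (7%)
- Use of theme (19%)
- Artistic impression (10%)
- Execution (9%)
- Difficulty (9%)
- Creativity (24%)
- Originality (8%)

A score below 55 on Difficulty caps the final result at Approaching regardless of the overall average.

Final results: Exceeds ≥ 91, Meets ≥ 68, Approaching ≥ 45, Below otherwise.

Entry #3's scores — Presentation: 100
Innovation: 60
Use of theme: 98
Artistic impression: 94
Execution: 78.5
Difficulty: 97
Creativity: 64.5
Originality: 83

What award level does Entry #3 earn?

Meets

Difficulty score 97 ≥ 55: minimum met.
Weighted total:
  Presentation 100 × 0.14 = 14
  Innovation 60 × 0.07 = 4.2
  Use of theme 98 × 0.19 = 18.62
  Artistic impression 94 × 0.1 = 9.4
  Execution 78.5 × 0.09 = 7.065
  Difficulty 97 × 0.09 = 8.73
  Creativity 64.5 × 0.24 = 15.48
  Originality 83 × 0.08 = 6.64
Sum = 84.135
84.135 is ≥ 68 and < 91 → Meets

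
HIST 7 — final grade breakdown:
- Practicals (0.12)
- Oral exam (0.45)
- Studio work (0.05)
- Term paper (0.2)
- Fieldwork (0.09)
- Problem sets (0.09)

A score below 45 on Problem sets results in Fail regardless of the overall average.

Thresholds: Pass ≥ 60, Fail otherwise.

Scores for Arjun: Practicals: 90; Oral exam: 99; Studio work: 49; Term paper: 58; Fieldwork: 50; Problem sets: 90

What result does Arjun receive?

Problem sets score 90 ≥ 45: minimum met.
Weighted total:
  Practicals 90 × 0.12 = 10.8
  Oral exam 99 × 0.45 = 44.55
  Studio work 49 × 0.05 = 2.45
  Term paper 58 × 0.2 = 11.6
  Fieldwork 50 × 0.09 = 4.5
  Problem sets 90 × 0.09 = 8.1
Sum = 82
82 ≥ 60 → Pass

Pass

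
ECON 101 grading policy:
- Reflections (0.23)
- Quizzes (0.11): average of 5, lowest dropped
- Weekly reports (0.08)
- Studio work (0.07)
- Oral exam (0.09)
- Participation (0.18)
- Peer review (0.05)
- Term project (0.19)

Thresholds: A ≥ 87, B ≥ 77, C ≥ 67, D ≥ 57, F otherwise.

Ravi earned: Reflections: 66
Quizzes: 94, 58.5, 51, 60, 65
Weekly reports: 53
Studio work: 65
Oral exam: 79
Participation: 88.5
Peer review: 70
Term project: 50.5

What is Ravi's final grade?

Quizzes: drop 51 → average of remaining 4 = 277.5/4 = 69.375
Weighted total:
  Reflections 66 × 0.23 = 15.18
  Quizzes 69.375 × 0.11 = 7.63125
  Weekly reports 53 × 0.08 = 4.24
  Studio work 65 × 0.07 = 4.55
  Oral exam 79 × 0.09 = 7.11
  Participation 88.5 × 0.18 = 15.93
  Peer review 70 × 0.05 = 3.5
  Term project 50.5 × 0.19 = 9.595
Sum = 67.73625
67.73625 is ≥ 67 and < 77 → C

C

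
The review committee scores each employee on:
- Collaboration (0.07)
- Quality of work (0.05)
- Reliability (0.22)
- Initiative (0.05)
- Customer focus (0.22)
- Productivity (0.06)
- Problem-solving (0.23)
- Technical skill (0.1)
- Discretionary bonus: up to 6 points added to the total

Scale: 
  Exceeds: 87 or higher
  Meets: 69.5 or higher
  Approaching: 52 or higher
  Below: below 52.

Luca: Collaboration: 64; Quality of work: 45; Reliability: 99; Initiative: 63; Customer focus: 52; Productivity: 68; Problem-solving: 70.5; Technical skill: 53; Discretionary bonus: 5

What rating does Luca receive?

Meets

Weighted total:
  Collaboration 64 × 0.07 = 4.48
  Quality of work 45 × 0.05 = 2.25
  Reliability 99 × 0.22 = 21.78
  Initiative 63 × 0.05 = 3.15
  Customer focus 52 × 0.22 = 11.44
  Productivity 68 × 0.06 = 4.08
  Problem-solving 70.5 × 0.23 = 16.215
  Technical skill 53 × 0.1 = 5.3
Sum = 68.695
Discretionary bonus: 68.695 + 5 = 73.695
73.695 is ≥ 69.5 and < 87 → Meets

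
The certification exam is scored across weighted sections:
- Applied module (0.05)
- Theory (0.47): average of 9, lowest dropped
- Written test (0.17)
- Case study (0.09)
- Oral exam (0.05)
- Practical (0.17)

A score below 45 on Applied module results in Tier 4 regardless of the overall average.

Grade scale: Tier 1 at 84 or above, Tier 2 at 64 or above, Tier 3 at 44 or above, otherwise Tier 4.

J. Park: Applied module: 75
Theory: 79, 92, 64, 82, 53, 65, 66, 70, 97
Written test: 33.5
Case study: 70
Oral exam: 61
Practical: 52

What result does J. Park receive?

Theory: drop 53 → average of remaining 8 = 615/8 = 76.875
Applied module score 75 ≥ 45: minimum met.
Weighted total:
  Applied module 75 × 0.05 = 3.75
  Theory 76.875 × 0.47 = 36.13125
  Written test 33.5 × 0.17 = 5.695
  Case study 70 × 0.09 = 6.3
  Oral exam 61 × 0.05 = 3.05
  Practical 52 × 0.17 = 8.84
Sum = 63.76625
63.76625 is ≥ 44 and < 64 → Tier 3

Tier 3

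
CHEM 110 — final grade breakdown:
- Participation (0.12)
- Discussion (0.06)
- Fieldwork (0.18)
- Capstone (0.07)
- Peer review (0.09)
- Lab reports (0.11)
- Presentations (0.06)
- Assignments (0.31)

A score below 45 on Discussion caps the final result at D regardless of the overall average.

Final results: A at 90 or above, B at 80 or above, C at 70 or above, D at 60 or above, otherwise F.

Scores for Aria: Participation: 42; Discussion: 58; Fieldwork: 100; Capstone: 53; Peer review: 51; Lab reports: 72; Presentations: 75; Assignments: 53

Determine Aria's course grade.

Discussion score 58 ≥ 45: minimum met.
Weighted total:
  Participation 42 × 0.12 = 5.04
  Discussion 58 × 0.06 = 3.48
  Fieldwork 100 × 0.18 = 18
  Capstone 53 × 0.07 = 3.71
  Peer review 51 × 0.09 = 4.59
  Lab reports 72 × 0.11 = 7.92
  Presentations 75 × 0.06 = 4.5
  Assignments 53 × 0.31 = 16.43
Sum = 63.67
63.67 is ≥ 60 and < 70 → D

D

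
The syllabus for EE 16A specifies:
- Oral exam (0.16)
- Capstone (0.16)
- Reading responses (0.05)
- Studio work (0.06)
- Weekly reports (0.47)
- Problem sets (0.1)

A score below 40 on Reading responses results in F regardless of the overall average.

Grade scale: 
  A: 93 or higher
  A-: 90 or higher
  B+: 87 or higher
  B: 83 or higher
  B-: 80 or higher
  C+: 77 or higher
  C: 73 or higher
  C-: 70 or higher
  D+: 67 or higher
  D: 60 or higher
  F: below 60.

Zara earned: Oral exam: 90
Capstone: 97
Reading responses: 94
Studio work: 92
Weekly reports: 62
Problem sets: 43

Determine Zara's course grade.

Reading responses score 94 ≥ 40: minimum met.
Weighted total:
  Oral exam 90 × 0.16 = 14.4
  Capstone 97 × 0.16 = 15.52
  Reading responses 94 × 0.05 = 4.7
  Studio work 92 × 0.06 = 5.52
  Weekly reports 62 × 0.47 = 29.14
  Problem sets 43 × 0.1 = 4.3
Sum = 73.58
73.58 is ≥ 73 and < 77 → C

C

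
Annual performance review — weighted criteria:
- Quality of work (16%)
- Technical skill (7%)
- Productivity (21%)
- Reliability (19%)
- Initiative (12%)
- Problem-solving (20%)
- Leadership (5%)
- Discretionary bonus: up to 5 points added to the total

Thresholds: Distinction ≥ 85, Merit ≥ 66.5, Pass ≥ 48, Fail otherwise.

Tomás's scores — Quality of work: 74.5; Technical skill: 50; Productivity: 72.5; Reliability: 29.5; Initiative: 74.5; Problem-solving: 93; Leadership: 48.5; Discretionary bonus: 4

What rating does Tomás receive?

Merit

Weighted total:
  Quality of work 74.5 × 0.16 = 11.92
  Technical skill 50 × 0.07 = 3.5
  Productivity 72.5 × 0.21 = 15.225
  Reliability 29.5 × 0.19 = 5.605
  Initiative 74.5 × 0.12 = 8.94
  Problem-solving 93 × 0.2 = 18.6
  Leadership 48.5 × 0.05 = 2.425
Sum = 66.215
Discretionary bonus: 66.215 + 4 = 70.215
70.215 is ≥ 66.5 and < 85 → Merit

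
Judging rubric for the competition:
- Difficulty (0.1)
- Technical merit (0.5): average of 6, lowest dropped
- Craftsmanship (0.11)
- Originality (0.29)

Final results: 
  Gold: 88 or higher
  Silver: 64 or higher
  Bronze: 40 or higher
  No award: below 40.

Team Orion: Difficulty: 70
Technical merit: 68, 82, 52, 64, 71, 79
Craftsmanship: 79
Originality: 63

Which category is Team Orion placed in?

Silver

Technical merit: drop 52 → average of remaining 5 = 364/5 = 72.8
Weighted total:
  Difficulty 70 × 0.1 = 7
  Technical merit 72.8 × 0.5 = 36.4
  Craftsmanship 79 × 0.11 = 8.69
  Originality 63 × 0.29 = 18.27
Sum = 70.36
70.36 is ≥ 64 and < 88 → Silver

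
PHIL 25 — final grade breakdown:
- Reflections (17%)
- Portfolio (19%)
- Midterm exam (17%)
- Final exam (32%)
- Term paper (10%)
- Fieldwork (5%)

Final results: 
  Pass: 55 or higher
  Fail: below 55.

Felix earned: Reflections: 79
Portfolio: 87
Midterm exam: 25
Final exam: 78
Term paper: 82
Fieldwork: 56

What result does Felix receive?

Pass

Weighted total:
  Reflections 79 × 0.17 = 13.43
  Portfolio 87 × 0.19 = 16.53
  Midterm exam 25 × 0.17 = 4.25
  Final exam 78 × 0.32 = 24.96
  Term paper 82 × 0.1 = 8.2
  Fieldwork 56 × 0.05 = 2.8
Sum = 70.17
70.17 ≥ 55 → Pass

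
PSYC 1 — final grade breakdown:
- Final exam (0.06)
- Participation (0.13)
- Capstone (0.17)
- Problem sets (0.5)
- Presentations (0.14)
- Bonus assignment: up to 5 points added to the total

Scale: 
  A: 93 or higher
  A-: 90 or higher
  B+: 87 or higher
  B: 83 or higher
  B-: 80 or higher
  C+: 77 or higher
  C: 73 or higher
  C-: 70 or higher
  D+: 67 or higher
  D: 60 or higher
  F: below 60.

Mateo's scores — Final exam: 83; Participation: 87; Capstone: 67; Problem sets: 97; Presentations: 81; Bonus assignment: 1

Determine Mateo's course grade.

B+

Weighted total:
  Final exam 83 × 0.06 = 4.98
  Participation 87 × 0.13 = 11.31
  Capstone 67 × 0.17 = 11.39
  Problem sets 97 × 0.5 = 48.5
  Presentations 81 × 0.14 = 11.34
Sum = 87.52
Bonus assignment: 87.52 + 1 = 88.52
88.52 is ≥ 87 and < 90 → B+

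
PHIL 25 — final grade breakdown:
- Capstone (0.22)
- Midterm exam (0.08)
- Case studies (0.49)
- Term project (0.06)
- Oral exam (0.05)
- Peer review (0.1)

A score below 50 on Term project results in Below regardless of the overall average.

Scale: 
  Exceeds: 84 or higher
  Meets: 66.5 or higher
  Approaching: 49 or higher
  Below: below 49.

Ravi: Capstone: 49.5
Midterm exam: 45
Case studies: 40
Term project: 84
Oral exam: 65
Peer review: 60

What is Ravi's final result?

Term project score 84 ≥ 50: minimum met.
Weighted total:
  Capstone 49.5 × 0.22 = 10.89
  Midterm exam 45 × 0.08 = 3.6
  Case studies 40 × 0.49 = 19.6
  Term project 84 × 0.06 = 5.04
  Oral exam 65 × 0.05 = 3.25
  Peer review 60 × 0.1 = 6
Sum = 48.38
48.38 < 49 → Below

Below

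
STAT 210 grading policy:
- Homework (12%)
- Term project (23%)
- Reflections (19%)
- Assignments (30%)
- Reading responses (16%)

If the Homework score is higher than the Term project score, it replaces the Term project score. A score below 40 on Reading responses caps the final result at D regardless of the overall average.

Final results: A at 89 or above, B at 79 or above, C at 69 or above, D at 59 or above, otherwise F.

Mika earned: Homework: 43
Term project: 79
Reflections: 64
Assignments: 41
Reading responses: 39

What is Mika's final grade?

F

Homework (43) ≤ Term project (79), so Term project stays at 79.
Reading responses score 39 < 40: minimum not met.
Weighted total:
  Homework 43 × 0.12 = 5.16
  Term project 79 × 0.23 = 18.17
  Reflections 64 × 0.19 = 12.16
  Assignments 41 × 0.3 = 12.3
  Reading responses 39 × 0.16 = 6.24
Sum = 54.03
54.03 would be F; cap at D applies → F.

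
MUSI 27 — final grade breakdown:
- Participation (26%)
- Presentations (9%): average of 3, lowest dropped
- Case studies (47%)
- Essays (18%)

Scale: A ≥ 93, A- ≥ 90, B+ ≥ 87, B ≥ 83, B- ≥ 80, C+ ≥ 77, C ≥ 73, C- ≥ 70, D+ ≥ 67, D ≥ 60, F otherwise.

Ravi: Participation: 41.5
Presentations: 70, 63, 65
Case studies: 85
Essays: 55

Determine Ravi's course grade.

D

Presentations: drop 63 → average of remaining 2 = 135/2 = 67.5
Weighted total:
  Participation 41.5 × 0.26 = 10.79
  Presentations 67.5 × 0.09 = 6.075
  Case studies 85 × 0.47 = 39.95
  Essays 55 × 0.18 = 9.9
Sum = 66.715
66.715 is ≥ 60 and < 67 → D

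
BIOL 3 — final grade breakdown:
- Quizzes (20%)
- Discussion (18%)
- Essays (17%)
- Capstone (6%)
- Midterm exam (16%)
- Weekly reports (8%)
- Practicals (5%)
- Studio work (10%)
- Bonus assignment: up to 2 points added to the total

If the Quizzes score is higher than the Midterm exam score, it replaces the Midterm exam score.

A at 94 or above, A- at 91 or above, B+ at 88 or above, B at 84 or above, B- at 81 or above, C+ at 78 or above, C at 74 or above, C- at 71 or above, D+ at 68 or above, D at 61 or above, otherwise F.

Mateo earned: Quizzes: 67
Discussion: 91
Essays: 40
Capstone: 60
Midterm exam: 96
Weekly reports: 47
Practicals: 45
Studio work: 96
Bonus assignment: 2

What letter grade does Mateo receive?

Quizzes (67) ≤ Midterm exam (96), so Midterm exam stays at 96.
Weighted total:
  Quizzes 67 × 0.2 = 13.4
  Discussion 91 × 0.18 = 16.38
  Essays 40 × 0.17 = 6.8
  Capstone 60 × 0.06 = 3.6
  Midterm exam 96 × 0.16 = 15.36
  Weekly reports 47 × 0.08 = 3.76
  Practicals 45 × 0.05 = 2.25
  Studio work 96 × 0.1 = 9.6
Sum = 71.15
Bonus assignment: 71.15 + 2 = 73.15
73.15 is ≥ 71 and < 74 → C-

C-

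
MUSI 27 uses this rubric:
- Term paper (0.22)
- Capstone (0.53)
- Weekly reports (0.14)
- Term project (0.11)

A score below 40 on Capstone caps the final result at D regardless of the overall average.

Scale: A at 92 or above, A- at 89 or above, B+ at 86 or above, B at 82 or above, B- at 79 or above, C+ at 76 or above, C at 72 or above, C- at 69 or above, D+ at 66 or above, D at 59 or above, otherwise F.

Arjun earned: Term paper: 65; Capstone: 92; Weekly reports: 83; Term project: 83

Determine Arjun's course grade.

B

Capstone score 92 ≥ 40: minimum met.
Weighted total:
  Term paper 65 × 0.22 = 14.3
  Capstone 92 × 0.53 = 48.76
  Weekly reports 83 × 0.14 = 11.62
  Term project 83 × 0.11 = 9.13
Sum = 83.81
83.81 is ≥ 82 and < 86 → B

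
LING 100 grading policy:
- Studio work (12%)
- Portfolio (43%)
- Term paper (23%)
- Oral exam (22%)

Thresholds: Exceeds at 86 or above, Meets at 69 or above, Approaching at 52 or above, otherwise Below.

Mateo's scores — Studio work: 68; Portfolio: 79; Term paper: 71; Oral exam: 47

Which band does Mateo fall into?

Approaching

Weighted total:
  Studio work 68 × 0.12 = 8.16
  Portfolio 79 × 0.43 = 33.97
  Term paper 71 × 0.23 = 16.33
  Oral exam 47 × 0.22 = 10.34
Sum = 68.8
68.8 is ≥ 52 and < 69 → Approaching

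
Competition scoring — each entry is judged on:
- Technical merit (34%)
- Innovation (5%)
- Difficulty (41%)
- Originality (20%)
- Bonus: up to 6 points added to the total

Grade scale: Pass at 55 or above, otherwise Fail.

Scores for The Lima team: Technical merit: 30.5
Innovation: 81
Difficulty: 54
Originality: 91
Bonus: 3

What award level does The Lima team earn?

Weighted total:
  Technical merit 30.5 × 0.34 = 10.37
  Innovation 81 × 0.05 = 4.05
  Difficulty 54 × 0.41 = 22.14
  Originality 91 × 0.2 = 18.2
Sum = 54.76
Bonus: 54.76 + 3 = 57.76
57.76 ≥ 55 → Pass

Pass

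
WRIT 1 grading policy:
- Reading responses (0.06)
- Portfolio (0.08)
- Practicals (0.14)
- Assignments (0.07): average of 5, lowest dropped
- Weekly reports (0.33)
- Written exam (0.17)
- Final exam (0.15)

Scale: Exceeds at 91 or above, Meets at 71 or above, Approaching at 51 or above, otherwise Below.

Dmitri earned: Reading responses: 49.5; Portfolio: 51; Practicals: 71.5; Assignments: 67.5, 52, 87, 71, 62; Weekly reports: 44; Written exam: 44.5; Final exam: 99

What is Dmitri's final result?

Approaching

Assignments: drop 52 → average of remaining 4 = 287.5/4 = 71.875
Weighted total:
  Reading responses 49.5 × 0.06 = 2.97
  Portfolio 51 × 0.08 = 4.08
  Practicals 71.5 × 0.14 = 10.01
  Assignments 71.875 × 0.07 = 5.03125
  Weekly reports 44 × 0.33 = 14.52
  Written exam 44.5 × 0.17 = 7.565
  Final exam 99 × 0.15 = 14.85
Sum = 59.02625
59.02625 is ≥ 51 and < 71 → Approaching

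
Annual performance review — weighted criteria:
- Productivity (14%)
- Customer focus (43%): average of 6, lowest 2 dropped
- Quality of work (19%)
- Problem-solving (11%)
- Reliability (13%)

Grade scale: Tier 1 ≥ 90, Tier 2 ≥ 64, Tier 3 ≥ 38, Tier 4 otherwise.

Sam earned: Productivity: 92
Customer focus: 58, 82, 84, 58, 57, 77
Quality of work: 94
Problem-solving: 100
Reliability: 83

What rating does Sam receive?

Tier 2

Customer focus: drop 57, 58 → average of remaining 4 = 301/4 = 75.25
Weighted total:
  Productivity 92 × 0.14 = 12.88
  Customer focus 75.25 × 0.43 = 32.3575
  Quality of work 94 × 0.19 = 17.86
  Problem-solving 100 × 0.11 = 11
  Reliability 83 × 0.13 = 10.79
Sum = 84.8875
84.8875 is ≥ 64 and < 90 → Tier 2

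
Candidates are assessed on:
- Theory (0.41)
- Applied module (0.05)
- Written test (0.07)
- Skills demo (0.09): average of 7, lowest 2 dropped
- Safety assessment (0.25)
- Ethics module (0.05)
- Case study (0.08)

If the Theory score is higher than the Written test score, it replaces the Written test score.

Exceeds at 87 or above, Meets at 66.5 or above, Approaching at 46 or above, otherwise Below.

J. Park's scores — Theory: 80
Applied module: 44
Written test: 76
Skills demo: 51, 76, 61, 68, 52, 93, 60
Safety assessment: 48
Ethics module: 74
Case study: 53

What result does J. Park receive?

Meets

Skills demo: drop 51, 52 → average of remaining 5 = 358/5 = 71.6
Theory (80) > Written test (76), so Written test counts as 80.
Weighted total:
  Theory 80 × 0.41 = 32.8
  Applied module 44 × 0.05 = 2.2
  Written test 80 × 0.07 = 5.6
  Skills demo 71.6 × 0.09 = 6.444
  Safety assessment 48 × 0.25 = 12
  Ethics module 74 × 0.05 = 3.7
  Case study 53 × 0.08 = 4.24
Sum = 66.984
66.984 is ≥ 66.5 and < 87 → Meets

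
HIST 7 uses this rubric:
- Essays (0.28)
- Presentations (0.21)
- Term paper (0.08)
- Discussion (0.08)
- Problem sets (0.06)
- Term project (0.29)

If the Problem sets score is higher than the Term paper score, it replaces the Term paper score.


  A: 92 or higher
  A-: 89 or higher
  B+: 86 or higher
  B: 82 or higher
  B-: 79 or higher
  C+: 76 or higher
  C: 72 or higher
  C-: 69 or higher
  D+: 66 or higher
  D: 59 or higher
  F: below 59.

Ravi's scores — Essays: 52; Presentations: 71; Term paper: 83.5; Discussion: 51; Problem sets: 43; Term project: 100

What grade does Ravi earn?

C-

Problem sets (43) ≤ Term paper (83.5), so Term paper stays at 83.5.
Weighted total:
  Essays 52 × 0.28 = 14.56
  Presentations 71 × 0.21 = 14.91
  Term paper 83.5 × 0.08 = 6.68
  Discussion 51 × 0.08 = 4.08
  Problem sets 43 × 0.06 = 2.58
  Term project 100 × 0.29 = 29
Sum = 71.81
71.81 is ≥ 69 and < 72 → C-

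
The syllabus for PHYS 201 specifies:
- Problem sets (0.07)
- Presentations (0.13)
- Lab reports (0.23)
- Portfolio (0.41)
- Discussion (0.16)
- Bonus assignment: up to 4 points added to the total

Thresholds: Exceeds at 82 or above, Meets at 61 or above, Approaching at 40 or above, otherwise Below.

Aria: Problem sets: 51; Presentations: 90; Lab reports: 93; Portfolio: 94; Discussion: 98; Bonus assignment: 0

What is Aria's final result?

Exceeds

Weighted total:
  Problem sets 51 × 0.07 = 3.57
  Presentations 90 × 0.13 = 11.7
  Lab reports 93 × 0.23 = 21.39
  Portfolio 94 × 0.41 = 38.54
  Discussion 98 × 0.16 = 15.68
Sum = 90.88
Bonus assignment: 90.88 + 0 = 90.88
90.88 ≥ 82 → Exceeds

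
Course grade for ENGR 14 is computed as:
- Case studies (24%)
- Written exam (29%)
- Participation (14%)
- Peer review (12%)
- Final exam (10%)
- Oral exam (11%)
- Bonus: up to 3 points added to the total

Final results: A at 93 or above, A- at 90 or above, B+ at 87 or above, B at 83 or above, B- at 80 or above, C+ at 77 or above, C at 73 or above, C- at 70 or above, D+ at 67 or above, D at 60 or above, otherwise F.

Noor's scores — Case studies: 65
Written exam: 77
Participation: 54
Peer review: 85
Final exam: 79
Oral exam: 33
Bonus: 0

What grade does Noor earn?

Weighted total:
  Case studies 65 × 0.24 = 15.6
  Written exam 77 × 0.29 = 22.33
  Participation 54 × 0.14 = 7.56
  Peer review 85 × 0.12 = 10.2
  Final exam 79 × 0.1 = 7.9
  Oral exam 33 × 0.11 = 3.63
Sum = 67.22
Bonus: 67.22 + 0 = 67.22
67.22 is ≥ 67 and < 70 → D+

D+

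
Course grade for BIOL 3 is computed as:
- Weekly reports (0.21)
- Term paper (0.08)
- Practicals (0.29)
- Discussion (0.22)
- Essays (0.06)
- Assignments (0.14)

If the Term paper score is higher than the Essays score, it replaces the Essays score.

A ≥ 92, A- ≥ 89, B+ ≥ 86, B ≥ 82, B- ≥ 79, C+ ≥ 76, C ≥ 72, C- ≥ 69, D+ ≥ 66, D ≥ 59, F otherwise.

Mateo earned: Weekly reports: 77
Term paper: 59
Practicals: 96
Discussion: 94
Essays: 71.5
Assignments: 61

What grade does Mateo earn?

Term paper (59) ≤ Essays (71.5), so Essays stays at 71.5.
Weighted total:
  Weekly reports 77 × 0.21 = 16.17
  Term paper 59 × 0.08 = 4.72
  Practicals 96 × 0.29 = 27.84
  Discussion 94 × 0.22 = 20.68
  Essays 71.5 × 0.06 = 4.29
  Assignments 61 × 0.14 = 8.54
Sum = 82.24
82.24 is ≥ 82 and < 86 → B

B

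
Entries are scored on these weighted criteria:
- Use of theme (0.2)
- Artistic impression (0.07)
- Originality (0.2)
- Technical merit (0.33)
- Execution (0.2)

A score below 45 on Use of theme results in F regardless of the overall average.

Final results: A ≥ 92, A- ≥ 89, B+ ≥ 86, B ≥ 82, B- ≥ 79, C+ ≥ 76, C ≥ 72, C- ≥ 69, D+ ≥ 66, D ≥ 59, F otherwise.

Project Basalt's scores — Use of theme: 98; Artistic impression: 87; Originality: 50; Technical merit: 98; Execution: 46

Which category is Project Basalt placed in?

C+

Use of theme score 98 ≥ 45: minimum met.
Weighted total:
  Use of theme 98 × 0.2 = 19.6
  Artistic impression 87 × 0.07 = 6.09
  Originality 50 × 0.2 = 10
  Technical merit 98 × 0.33 = 32.34
  Execution 46 × 0.2 = 9.2
Sum = 77.23
77.23 is ≥ 76 and < 79 → C+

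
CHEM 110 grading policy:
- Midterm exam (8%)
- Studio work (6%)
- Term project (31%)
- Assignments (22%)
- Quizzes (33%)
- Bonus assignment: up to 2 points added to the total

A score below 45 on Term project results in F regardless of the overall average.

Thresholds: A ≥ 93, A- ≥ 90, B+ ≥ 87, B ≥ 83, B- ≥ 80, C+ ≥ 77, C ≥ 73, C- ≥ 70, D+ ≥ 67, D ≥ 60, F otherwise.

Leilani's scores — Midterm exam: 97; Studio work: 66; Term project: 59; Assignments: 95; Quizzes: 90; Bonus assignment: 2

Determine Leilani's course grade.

B-

Term project score 59 ≥ 45: minimum met.
Weighted total:
  Midterm exam 97 × 0.08 = 7.76
  Studio work 66 × 0.06 = 3.96
  Term project 59 × 0.31 = 18.29
  Assignments 95 × 0.22 = 20.9
  Quizzes 90 × 0.33 = 29.7
Sum = 80.61
Bonus assignment: 80.61 + 2 = 82.61
82.61 is ≥ 80 and < 83 → B-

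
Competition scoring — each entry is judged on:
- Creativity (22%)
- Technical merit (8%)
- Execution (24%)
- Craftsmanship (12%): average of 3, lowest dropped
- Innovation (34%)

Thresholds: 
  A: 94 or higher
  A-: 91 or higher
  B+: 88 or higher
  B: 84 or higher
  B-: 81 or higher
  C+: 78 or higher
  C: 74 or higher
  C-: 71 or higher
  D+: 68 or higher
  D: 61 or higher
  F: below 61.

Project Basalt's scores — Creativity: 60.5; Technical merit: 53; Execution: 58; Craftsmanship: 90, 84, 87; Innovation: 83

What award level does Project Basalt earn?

D+

Craftsmanship: drop 84 → average of remaining 2 = 177/2 = 88.5
Weighted total:
  Creativity 60.5 × 0.22 = 13.31
  Technical merit 53 × 0.08 = 4.24
  Execution 58 × 0.24 = 13.92
  Craftsmanship 88.5 × 0.12 = 10.62
  Innovation 83 × 0.34 = 28.22
Sum = 70.31
70.31 is ≥ 68 and < 71 → D+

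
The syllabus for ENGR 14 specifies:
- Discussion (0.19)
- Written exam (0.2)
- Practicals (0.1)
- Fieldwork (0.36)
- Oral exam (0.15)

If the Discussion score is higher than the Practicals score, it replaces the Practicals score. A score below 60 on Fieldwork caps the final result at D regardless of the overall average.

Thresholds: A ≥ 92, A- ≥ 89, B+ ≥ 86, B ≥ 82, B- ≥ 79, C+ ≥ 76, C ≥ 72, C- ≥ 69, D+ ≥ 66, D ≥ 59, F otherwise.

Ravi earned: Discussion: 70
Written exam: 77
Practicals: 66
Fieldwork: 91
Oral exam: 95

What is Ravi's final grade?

Discussion (70) > Practicals (66), so Practicals counts as 70.
Fieldwork score 91 ≥ 60: minimum met.
Weighted total:
  Discussion 70 × 0.19 = 13.3
  Written exam 77 × 0.2 = 15.4
  Practicals 70 × 0.1 = 7
  Fieldwork 91 × 0.36 = 32.76
  Oral exam 95 × 0.15 = 14.25
Sum = 82.71
82.71 is ≥ 82 and < 86 → B

B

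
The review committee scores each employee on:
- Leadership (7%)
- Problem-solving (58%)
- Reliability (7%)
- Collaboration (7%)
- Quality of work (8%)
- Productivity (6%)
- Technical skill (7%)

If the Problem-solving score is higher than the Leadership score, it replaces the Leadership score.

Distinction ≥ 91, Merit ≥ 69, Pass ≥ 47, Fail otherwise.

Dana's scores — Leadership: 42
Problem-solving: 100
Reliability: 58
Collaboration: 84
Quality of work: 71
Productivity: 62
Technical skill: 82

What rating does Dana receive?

Merit

Problem-solving (100) > Leadership (42), so Leadership counts as 100.
Weighted total:
  Leadership 100 × 0.07 = 7
  Problem-solving 100 × 0.58 = 58
  Reliability 58 × 0.07 = 4.06
  Collaboration 84 × 0.07 = 5.88
  Quality of work 71 × 0.08 = 5.68
  Productivity 62 × 0.06 = 3.72
  Technical skill 82 × 0.07 = 5.74
Sum = 90.08
90.08 is ≥ 69 and < 91 → Merit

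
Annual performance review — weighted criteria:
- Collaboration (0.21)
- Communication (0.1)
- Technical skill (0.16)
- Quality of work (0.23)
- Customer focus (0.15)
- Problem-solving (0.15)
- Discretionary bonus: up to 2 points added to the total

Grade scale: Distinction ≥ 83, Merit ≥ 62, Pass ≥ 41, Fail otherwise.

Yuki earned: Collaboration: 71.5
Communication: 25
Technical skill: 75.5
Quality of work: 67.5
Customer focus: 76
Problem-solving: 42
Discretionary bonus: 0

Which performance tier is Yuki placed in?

Merit

Weighted total:
  Collaboration 71.5 × 0.21 = 15.015
  Communication 25 × 0.1 = 2.5
  Technical skill 75.5 × 0.16 = 12.08
  Quality of work 67.5 × 0.23 = 15.525
  Customer focus 76 × 0.15 = 11.4
  Problem-solving 42 × 0.15 = 6.3
Sum = 62.82
Discretionary bonus: 62.82 + 0 = 62.82
62.82 is ≥ 62 and < 83 → Merit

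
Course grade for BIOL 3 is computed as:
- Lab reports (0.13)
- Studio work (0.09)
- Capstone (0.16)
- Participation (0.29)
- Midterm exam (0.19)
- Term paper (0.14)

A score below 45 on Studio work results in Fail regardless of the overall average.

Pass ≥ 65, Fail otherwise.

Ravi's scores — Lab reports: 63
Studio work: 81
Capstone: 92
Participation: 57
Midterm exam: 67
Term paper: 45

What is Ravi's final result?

Studio work score 81 ≥ 45: minimum met.
Weighted total:
  Lab reports 63 × 0.13 = 8.19
  Studio work 81 × 0.09 = 7.29
  Capstone 92 × 0.16 = 14.72
  Participation 57 × 0.29 = 16.53
  Midterm exam 67 × 0.19 = 12.73
  Term paper 45 × 0.14 = 6.3
Sum = 65.76
65.76 ≥ 65 → Pass

Pass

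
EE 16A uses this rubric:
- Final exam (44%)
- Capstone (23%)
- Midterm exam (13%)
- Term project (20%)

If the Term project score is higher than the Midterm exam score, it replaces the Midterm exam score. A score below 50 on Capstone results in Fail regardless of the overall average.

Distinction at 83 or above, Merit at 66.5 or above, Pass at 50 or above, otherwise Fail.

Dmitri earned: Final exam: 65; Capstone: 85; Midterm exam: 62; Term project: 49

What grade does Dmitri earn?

Term project (49) ≤ Midterm exam (62), so Midterm exam stays at 62.
Capstone score 85 ≥ 50: minimum met.
Weighted total:
  Final exam 65 × 0.44 = 28.6
  Capstone 85 × 0.23 = 19.55
  Midterm exam 62 × 0.13 = 8.06
  Term project 49 × 0.2 = 9.8
Sum = 66.01
66.01 is ≥ 50 and < 66.5 → Pass

Pass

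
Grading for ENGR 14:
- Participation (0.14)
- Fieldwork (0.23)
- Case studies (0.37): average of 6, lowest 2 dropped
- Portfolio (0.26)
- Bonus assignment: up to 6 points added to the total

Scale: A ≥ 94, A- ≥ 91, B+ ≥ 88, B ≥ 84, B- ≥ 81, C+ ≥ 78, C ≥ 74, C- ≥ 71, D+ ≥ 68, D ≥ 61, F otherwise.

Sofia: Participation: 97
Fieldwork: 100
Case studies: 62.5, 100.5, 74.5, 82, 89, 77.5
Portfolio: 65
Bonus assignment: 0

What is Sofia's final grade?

B

Case studies: drop 62.5, 74.5 → average of remaining 4 = 349/4 = 87.25
Weighted total:
  Participation 97 × 0.14 = 13.58
  Fieldwork 100 × 0.23 = 23
  Case studies 87.25 × 0.37 = 32.2825
  Portfolio 65 × 0.26 = 16.9
Sum = 85.7625
Bonus assignment: 85.7625 + 0 = 85.7625
85.7625 is ≥ 84 and < 88 → B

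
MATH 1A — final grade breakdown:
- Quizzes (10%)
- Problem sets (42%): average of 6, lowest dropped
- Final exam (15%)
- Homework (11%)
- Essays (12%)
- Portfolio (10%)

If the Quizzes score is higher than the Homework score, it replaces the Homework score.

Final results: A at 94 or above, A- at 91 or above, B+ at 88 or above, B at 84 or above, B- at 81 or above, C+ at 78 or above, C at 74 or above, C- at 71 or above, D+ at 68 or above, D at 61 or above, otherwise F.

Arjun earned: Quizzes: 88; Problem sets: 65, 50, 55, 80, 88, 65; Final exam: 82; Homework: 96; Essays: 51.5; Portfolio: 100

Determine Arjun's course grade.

C

Problem sets: drop 50 → average of remaining 5 = 353/5 = 70.6
Quizzes (88) ≤ Homework (96), so Homework stays at 96.
Weighted total:
  Quizzes 88 × 0.1 = 8.8
  Problem sets 70.6 × 0.42 = 29.652
  Final exam 82 × 0.15 = 12.3
  Homework 96 × 0.11 = 10.56
  Essays 51.5 × 0.12 = 6.18
  Portfolio 100 × 0.1 = 10
Sum = 77.492
77.492 is ≥ 74 and < 78 → C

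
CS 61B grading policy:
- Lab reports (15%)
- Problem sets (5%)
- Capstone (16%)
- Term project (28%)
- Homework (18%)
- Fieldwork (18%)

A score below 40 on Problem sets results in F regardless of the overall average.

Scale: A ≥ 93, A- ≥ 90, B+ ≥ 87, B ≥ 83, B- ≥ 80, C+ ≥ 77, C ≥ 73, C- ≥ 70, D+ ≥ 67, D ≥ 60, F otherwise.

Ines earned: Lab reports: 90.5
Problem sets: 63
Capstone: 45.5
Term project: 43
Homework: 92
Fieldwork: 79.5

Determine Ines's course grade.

D

Problem sets score 63 ≥ 40: minimum met.
Weighted total:
  Lab reports 90.5 × 0.15 = 13.575
  Problem sets 63 × 0.05 = 3.15
  Capstone 45.5 × 0.16 = 7.28
  Term project 43 × 0.28 = 12.04
  Homework 92 × 0.18 = 16.56
  Fieldwork 79.5 × 0.18 = 14.31
Sum = 66.915
66.915 is ≥ 60 and < 67 → D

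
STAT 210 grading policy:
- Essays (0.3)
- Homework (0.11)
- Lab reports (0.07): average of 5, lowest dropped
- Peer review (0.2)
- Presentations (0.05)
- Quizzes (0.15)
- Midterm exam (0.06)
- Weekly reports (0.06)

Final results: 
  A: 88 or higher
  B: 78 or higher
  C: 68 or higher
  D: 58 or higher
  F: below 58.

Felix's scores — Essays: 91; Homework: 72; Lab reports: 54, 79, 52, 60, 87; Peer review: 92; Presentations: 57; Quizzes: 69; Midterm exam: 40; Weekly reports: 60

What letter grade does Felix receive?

C

Lab reports: drop 52 → average of remaining 4 = 280/4 = 70
Weighted total:
  Essays 91 × 0.3 = 27.3
  Homework 72 × 0.11 = 7.92
  Lab reports 70 × 0.07 = 4.9
  Peer review 92 × 0.2 = 18.4
  Presentations 57 × 0.05 = 2.85
  Quizzes 69 × 0.15 = 10.35
  Midterm exam 40 × 0.06 = 2.4
  Weekly reports 60 × 0.06 = 3.6
Sum = 77.72
77.72 is ≥ 68 and < 78 → C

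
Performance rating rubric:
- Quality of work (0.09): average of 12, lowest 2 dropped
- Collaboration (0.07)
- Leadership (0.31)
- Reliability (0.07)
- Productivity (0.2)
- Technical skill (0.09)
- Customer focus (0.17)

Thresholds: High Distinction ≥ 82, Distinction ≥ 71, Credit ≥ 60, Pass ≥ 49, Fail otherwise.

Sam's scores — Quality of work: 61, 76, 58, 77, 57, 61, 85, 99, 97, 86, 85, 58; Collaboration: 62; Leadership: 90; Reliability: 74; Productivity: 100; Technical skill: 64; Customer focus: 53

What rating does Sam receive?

Distinction

Quality of work: drop 57, 58 → average of remaining 10 = 785/10 = 78.5
Weighted total:
  Quality of work 78.5 × 0.09 = 7.065
  Collaboration 62 × 0.07 = 4.34
  Leadership 90 × 0.31 = 27.9
  Reliability 74 × 0.07 = 5.18
  Productivity 100 × 0.2 = 20
  Technical skill 64 × 0.09 = 5.76
  Customer focus 53 × 0.17 = 9.01
Sum = 79.255
79.255 is ≥ 71 and < 82 → Distinction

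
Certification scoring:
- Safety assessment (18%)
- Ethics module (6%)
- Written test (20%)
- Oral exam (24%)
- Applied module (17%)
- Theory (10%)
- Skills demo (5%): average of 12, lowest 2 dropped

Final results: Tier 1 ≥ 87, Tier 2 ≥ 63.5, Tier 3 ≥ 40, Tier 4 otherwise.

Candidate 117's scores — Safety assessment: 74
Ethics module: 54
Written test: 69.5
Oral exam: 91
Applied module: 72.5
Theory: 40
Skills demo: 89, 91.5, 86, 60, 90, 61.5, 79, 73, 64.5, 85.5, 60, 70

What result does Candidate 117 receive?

Skills demo: drop 60, 60 → average of remaining 10 = 790/10 = 79
Weighted total:
  Safety assessment 74 × 0.18 = 13.32
  Ethics module 54 × 0.06 = 3.24
  Written test 69.5 × 0.2 = 13.9
  Oral exam 91 × 0.24 = 21.84
  Applied module 72.5 × 0.17 = 12.325
  Theory 40 × 0.1 = 4
  Skills demo 79 × 0.05 = 3.95
Sum = 72.575
72.575 is ≥ 63.5 and < 87 → Tier 2

Tier 2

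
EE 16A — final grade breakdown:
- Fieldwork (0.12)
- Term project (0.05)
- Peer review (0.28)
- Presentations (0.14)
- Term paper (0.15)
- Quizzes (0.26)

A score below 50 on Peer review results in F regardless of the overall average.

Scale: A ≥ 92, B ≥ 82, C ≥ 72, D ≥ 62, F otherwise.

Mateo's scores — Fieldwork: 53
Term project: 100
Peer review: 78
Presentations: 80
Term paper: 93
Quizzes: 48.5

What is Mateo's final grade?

D

Peer review score 78 ≥ 50: minimum met.
Weighted total:
  Fieldwork 53 × 0.12 = 6.36
  Term project 100 × 0.05 = 5
  Peer review 78 × 0.28 = 21.84
  Presentations 80 × 0.14 = 11.2
  Term paper 93 × 0.15 = 13.95
  Quizzes 48.5 × 0.26 = 12.61
Sum = 70.96
70.96 is ≥ 62 and < 72 → D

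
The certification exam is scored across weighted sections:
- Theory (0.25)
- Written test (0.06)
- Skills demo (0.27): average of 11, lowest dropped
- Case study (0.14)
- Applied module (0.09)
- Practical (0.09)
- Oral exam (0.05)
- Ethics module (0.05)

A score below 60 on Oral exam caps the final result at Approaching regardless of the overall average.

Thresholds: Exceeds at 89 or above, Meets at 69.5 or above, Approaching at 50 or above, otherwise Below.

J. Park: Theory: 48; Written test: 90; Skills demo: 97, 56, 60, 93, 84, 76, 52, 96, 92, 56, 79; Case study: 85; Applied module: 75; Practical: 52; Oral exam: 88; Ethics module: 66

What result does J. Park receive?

Skills demo: drop 52 → average of remaining 10 = 789/10 = 78.9
Oral exam score 88 ≥ 60: minimum met.
Weighted total:
  Theory 48 × 0.25 = 12
  Written test 90 × 0.06 = 5.4
  Skills demo 78.9 × 0.27 = 21.303
  Case study 85 × 0.14 = 11.9
  Applied module 75 × 0.09 = 6.75
  Practical 52 × 0.09 = 4.68
  Oral exam 88 × 0.05 = 4.4
  Ethics module 66 × 0.05 = 3.3
Sum = 69.733
69.733 is ≥ 69.5 and < 89 → Meets

Meets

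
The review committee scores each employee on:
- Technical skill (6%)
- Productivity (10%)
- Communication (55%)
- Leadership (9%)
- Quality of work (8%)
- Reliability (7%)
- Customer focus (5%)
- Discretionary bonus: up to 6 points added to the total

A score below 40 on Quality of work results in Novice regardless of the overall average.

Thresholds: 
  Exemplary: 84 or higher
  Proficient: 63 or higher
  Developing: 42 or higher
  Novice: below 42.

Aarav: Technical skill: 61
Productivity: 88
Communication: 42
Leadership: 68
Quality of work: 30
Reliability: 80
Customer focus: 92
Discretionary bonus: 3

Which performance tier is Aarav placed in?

Novice

Quality of work score 30 < 40: minimum not met.
Weighted total:
  Technical skill 61 × 0.06 = 3.66
  Productivity 88 × 0.1 = 8.8
  Communication 42 × 0.55 = 23.1
  Leadership 68 × 0.09 = 6.12
  Quality of work 30 × 0.08 = 2.4
  Reliability 80 × 0.07 = 5.6
  Customer focus 92 × 0.05 = 4.6
Sum = 54.28
Discretionary bonus: 54.28 + 3 = 57.28
Because the Quality of work minimum was not met, the result is Novice.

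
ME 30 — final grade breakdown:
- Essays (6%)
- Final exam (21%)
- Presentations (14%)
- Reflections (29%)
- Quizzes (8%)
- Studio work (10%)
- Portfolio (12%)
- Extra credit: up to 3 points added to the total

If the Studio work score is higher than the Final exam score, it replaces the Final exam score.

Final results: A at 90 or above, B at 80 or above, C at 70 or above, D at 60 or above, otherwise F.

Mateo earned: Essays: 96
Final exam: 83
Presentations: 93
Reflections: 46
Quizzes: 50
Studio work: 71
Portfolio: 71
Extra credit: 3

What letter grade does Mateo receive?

C

Studio work (71) ≤ Final exam (83), so Final exam stays at 83.
Weighted total:
  Essays 96 × 0.06 = 5.76
  Final exam 83 × 0.21 = 17.43
  Presentations 93 × 0.14 = 13.02
  Reflections 46 × 0.29 = 13.34
  Quizzes 50 × 0.08 = 4
  Studio work 71 × 0.1 = 7.1
  Portfolio 71 × 0.12 = 8.52
Sum = 69.17
Extra credit: 69.17 + 3 = 72.17
72.17 is ≥ 70 and < 80 → C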